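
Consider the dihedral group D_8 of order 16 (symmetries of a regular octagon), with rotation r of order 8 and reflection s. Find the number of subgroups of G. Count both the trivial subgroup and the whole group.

|G| = 16, so by Lagrange every subgroup order divides 16. Divisors: 1, 2, 4, 8, 16.
Subgroups by order — order 1: 1; order 2: 9; order 4: 5; order 8: 3; order 16: 1.
Total: 1 + 9 + 5 + 3 + 1 = 19.

19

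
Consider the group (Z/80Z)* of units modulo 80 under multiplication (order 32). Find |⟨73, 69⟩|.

|⟨73⟩| = 4 and |⟨69⟩| = 4, so |H| is a multiple of lcm(4, 4) = 4 and divides |G| = 32.
Closing under the operation: H = {1, 9, 13, 17, 21, 29, 33, 37, 41, 49, 53, 57, 61, 69, 73, 77}, so |H| = 16.

16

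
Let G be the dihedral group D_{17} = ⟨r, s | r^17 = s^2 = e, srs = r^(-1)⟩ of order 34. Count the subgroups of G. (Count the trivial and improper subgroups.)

20

|G| = 34, so by Lagrange every subgroup order divides 34. Divisors: 1, 2, 17, 34.
Subgroups by order — order 1: 1; order 2: 17; order 17: 1; order 34: 1.
Total: 1 + 17 + 1 + 1 = 20.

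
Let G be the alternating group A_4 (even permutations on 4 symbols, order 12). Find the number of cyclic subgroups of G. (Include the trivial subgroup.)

8

A cyclic subgroup of order d is generated by each of its φ(d) elements of order d, so the cyclic subgroups of order d number (#elements of order d)/φ(d).
Cyclic subgroups by order — order 1: 1; order 2: 3; order 3: 4.
Total: 8.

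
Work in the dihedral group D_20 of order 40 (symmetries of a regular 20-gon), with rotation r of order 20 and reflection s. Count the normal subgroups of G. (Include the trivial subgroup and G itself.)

G has 48 subgroups. Checking conjugation-invariance by order — order 1: 1/1 normal; order 2: 1/21 normal; order 4: 1/11 normal; order 5: 1/1 normal; order 8: 0/5 normal; order 10: 1/5 normal; order 20: 3/3 normal; order 40: 1/1 normal.
Total normal subgroups: 9.

9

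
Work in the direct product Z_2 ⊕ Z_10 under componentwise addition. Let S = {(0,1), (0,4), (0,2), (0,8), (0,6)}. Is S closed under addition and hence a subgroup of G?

No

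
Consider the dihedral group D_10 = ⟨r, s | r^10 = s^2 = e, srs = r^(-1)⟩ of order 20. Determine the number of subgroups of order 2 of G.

11

|G| = 20 and 2 | 20, so subgroups of order 2 are possible by Lagrange.
The subgroups of order 2 are: {e, r^2s}; {e, r^3s}; {e, r^4s}; {e, r^5}; … (11 in all).
So G has 11 subgroups of order 2.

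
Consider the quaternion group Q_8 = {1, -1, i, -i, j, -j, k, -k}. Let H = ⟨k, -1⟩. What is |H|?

|⟨k⟩| = 4 and |⟨-1⟩| = 2, so |H| is a multiple of lcm(4, 2) = 4 and divides |G| = 8.
Closing under the operation: H = {1, -1, k, -k}, so |H| = 4.

4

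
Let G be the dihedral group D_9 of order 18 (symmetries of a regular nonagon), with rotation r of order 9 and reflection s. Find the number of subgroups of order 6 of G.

|G| = 18 and 6 | 18, so subgroups of order 6 are possible by Lagrange.
The subgroups of order 6 are: {e, r^3, r^6, r^2s, r^5s, r^8s}; {e, r^3, r^6, s, r^3s, r^6s}; {e, r^3, r^6, rs, r^4s, r^7s}.
So G has 3 subgroups of order 6.

3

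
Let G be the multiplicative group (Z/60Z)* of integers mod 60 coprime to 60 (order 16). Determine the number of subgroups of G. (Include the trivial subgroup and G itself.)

|G| = 16, so by Lagrange every subgroup order divides 16. Divisors: 1, 2, 4, 8, 16.
Subgroups by order — order 1: 1; order 2: 7; order 4: 11; order 8: 7; order 16: 1.
Total: 1 + 7 + 11 + 7 + 1 = 27.

27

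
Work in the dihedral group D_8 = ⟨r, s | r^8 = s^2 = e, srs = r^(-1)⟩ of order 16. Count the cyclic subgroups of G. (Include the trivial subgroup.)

12

A cyclic subgroup of order d is generated by each of its φ(d) elements of order d, so the cyclic subgroups of order d number (#elements of order d)/φ(d).
Cyclic subgroups by order — order 1: 1; order 2: 9; order 4: 1; order 8: 1.
Total: 12.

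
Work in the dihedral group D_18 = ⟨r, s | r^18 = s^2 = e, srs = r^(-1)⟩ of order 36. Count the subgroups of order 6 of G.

|G| = 36 and 6 | 36, so subgroups of order 6 are possible by Lagrange.
The subgroups of order 6 are: {e, r^6, r^12, r^4s, r^10s, r^16s}; {e, r^6, r^12, r^5s, r^11s, r^17s}; {e, r^6, r^12, s, r^6s, r^12s}; {e, r^6, r^12, rs, r^7s, r^13s}; … (7 in all).
So G has 7 subgroups of order 6.

7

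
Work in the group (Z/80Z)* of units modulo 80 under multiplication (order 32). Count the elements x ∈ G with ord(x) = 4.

Enumerating element orders in G gives 24 elements of order 4.

24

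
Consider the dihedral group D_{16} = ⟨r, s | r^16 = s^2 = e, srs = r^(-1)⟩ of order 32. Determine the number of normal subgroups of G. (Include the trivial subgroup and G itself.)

8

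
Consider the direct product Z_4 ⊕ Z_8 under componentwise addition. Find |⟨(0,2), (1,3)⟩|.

16

|⟨(0,2)⟩| = 4 and |⟨(1,3)⟩| = 8, so |H| is a multiple of lcm(4, 8) = 8 and divides |G| = 32.
Closing under the operation: H = {(0,0), (0,2), (0,4), (0,6), (1,1), (1,3), (1,5), (1,7), (2,0), (2,2), (2,4), (2,6), (3,1), (3,3), (3,5), (3,7)}, so |H| = 16.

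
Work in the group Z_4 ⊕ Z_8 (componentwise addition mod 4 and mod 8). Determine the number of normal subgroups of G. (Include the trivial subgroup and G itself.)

22

G is abelian, so every subgroup is normal.
G has 22 subgroups in total, hence 22 normal subgroups.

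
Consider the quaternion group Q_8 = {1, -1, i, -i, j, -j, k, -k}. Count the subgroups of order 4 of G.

3

|G| = 8 and 4 | 8, so subgroups of order 4 are possible by Lagrange.
The subgroups of order 4 are: {1, -1, i, -i}; {1, -1, j, -j}; {1, -1, k, -k}.
So G has 3 subgroups of order 4.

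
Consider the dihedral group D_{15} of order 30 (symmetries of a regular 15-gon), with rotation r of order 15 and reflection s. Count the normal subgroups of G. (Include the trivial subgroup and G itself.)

5

G has 28 subgroups. Checking conjugation-invariance by order — order 1: 1/1 normal; order 2: 0/15 normal; order 3: 1/1 normal; order 5: 1/1 normal; order 6: 0/5 normal; order 10: 0/3 normal; order 15: 1/1 normal; order 30: 1/1 normal.
Total normal subgroups: 5.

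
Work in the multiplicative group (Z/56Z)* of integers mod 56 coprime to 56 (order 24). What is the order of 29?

Compute successive powers of 29 mod 56: 29, 1; 29^2 ≡ 1 (mod 56).
So |⟨29⟩| = 2.

2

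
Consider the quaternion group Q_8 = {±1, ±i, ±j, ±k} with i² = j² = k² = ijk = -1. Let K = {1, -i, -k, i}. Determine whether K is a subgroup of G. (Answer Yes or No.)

No

-k ∈ K but its inverse k ∉ K, so K is not a subgroup.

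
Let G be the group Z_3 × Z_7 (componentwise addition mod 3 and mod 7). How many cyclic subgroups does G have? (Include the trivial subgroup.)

Each element a generates a cyclic subgroup ⟨a⟩; distinct elements may generate the same one (a cyclic group of order d has φ(d) generators).
Cyclic subgroups by order — order 1: 1; order 3: 1; order 7: 1; order 21: 1.
Total: 4.

4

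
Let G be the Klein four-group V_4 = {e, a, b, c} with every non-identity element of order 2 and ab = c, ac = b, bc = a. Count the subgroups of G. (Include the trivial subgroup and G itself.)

5

|G| = 4, so by Lagrange every subgroup order divides 4. Divisors: 1, 2, 4.
Subgroups by order — order 1: 1; order 2: 3; order 4: 1.
Total: 1 + 3 + 1 = 5.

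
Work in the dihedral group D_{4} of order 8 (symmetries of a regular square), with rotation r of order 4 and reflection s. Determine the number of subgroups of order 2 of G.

5

|G| = 8 and 2 | 8, so subgroups of order 2 are possible by Lagrange.
The subgroups of order 2 are: {e, r^2}; {e, r^2s}; {e, r^3s}; {e, rs}; … (5 in all).
So G has 5 subgroups of order 2.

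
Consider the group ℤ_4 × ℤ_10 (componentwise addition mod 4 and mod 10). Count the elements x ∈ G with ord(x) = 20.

An element (a,b) has order lcm(ord(a), ord(b)); count pairs with lcm equal to 20.
Enumerating gives 16 such elements.

16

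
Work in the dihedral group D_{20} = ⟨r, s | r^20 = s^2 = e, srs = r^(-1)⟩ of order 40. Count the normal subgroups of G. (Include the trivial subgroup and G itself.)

G has 48 subgroups. Checking conjugation-invariance by order — order 1: 1/1 normal; order 2: 1/21 normal; order 4: 1/11 normal; order 5: 1/1 normal; order 8: 0/5 normal; order 10: 1/5 normal; order 20: 3/3 normal; order 40: 1/1 normal.
Total normal subgroups: 9.

9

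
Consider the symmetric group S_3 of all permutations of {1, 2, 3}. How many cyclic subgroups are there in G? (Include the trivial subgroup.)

Each element a generates a cyclic subgroup ⟨a⟩; distinct elements may generate the same one (a cyclic group of order d has φ(d) generators).
Cyclic subgroups by order — order 1: 1; order 2: 3; order 3: 1.
Total: 5.

5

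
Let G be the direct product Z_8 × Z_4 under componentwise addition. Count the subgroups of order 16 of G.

3

|G| = 32 and 16 | 32, so subgroups of order 16 are possible by Lagrange.
The subgroups of order 16 are: {(0,0), (0,1), (0,2), (0,3), (2,0), (2,1), (2,2), (2,3), (4,0), (4,1), (4,2), (4,3), (6,0), (6,1), (6,2), (6,3)}; {(0,0), (0,2), (1,0), (1,2), (2,0), (2,2), (3,0), (3,2), (4,0), (4,2), (5,0), (5,2), (6,0), (6,2), (7,0), (7,2)}; {(0,0), (0,2), (1,1), (1,3), (2,0), (2,2), (3,1), (3,3), (4,0), (4,2), (5,1), (5,3), (6,0), (6,2), (7,1), (7,3)}.
So G has 3 subgroups of order 16.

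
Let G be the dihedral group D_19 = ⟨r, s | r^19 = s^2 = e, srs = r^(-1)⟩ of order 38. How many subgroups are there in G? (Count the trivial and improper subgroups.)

22

|G| = 38, so by Lagrange every subgroup order divides 38. Divisors: 1, 2, 19, 38.
Subgroups by order — order 1: 1; order 2: 19; order 19: 1; order 38: 1.
Total: 1 + 19 + 1 + 1 = 22.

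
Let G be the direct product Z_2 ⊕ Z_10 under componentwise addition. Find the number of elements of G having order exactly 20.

0

An element (a,b) has order lcm(ord(a), ord(b)); count pairs with lcm equal to 20.
Enumerating gives 0 such elements.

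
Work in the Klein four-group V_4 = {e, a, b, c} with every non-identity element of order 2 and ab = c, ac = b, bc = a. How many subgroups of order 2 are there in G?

3

|G| = 4 and 2 | 4, so subgroups of order 2 are possible by Lagrange.
The subgroups of order 2 are: {e, a}; {e, b}; {e, c}.
So G has 3 subgroups of order 2.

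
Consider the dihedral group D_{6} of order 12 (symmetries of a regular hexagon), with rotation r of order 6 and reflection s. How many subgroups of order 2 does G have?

|G| = 12 and 2 | 12, so subgroups of order 2 are possible by Lagrange.
The subgroups of order 2 are: {e, r^2s}; {e, r^3}; {e, r^3s}; {e, r^4s}; … (7 in all).
So G has 7 subgroups of order 2.

7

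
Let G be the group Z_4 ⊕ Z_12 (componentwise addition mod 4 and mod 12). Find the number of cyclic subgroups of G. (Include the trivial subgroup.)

20

Each element a generates a cyclic subgroup ⟨a⟩; distinct elements may generate the same one (a cyclic group of order d has φ(d) generators).
Cyclic subgroups by order — order 1: 1; order 2: 3; order 3: 1; order 4: 6; order 6: 3; order 12: 6.
Total: 20.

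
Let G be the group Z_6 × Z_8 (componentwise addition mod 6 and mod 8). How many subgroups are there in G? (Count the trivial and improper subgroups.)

22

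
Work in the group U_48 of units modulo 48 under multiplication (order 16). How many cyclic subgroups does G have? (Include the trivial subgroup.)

12

Each element a generates a cyclic subgroup ⟨a⟩; distinct elements may generate the same one (a cyclic group of order d has φ(d) generators).
Cyclic subgroups by order — order 1: 1; order 2: 7; order 4: 4.
Total: 12.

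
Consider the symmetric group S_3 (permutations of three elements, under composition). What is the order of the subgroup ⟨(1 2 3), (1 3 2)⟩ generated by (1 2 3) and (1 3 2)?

|⟨(1 2 3)⟩| = 3 and |⟨(1 3 2)⟩| = 3, so |H| is a multiple of lcm(3, 3) = 3 and divides |G| = 6.
Closing under the operation: H = {e, (1 2 3), (1 3 2)}, so |H| = 3.

3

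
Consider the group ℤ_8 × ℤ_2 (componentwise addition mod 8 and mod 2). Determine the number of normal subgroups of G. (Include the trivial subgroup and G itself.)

11

G is abelian, so every subgroup is normal.
G has 11 subgroups in total, hence 11 normal subgroups.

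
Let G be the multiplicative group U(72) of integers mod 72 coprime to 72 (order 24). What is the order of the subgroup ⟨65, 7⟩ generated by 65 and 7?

12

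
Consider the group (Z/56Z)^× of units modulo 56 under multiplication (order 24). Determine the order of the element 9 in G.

3

Compute successive powers of 9 mod 56: 9, 25, 1; 9^3 ≡ 1 (mod 56).
So |⟨9⟩| = 3.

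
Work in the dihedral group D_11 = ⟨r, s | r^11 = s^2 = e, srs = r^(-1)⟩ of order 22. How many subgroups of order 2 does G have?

|G| = 22 and 2 | 22, so subgroups of order 2 are possible by Lagrange.
The subgroups of order 2 are: {e, r^10s}; {e, r^2s}; {e, r^3s}; {e, r^4s}; … (11 in all).
So G has 11 subgroups of order 2.

11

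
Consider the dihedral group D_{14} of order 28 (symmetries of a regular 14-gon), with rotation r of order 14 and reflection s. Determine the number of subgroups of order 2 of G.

|G| = 28 and 2 | 28, so subgroups of order 2 are possible by Lagrange.
The subgroups of order 2 are: {e, r^10s}; {e, r^11s}; {e, r^12s}; {e, r^13s}; … (15 in all).
So G has 15 subgroups of order 2.

15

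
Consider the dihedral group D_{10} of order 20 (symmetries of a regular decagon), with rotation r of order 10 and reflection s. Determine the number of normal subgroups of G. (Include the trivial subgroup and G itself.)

G has 22 subgroups. Checking conjugation-invariance by order — order 1: 1/1 normal; order 2: 1/11 normal; order 4: 0/5 normal; order 5: 1/1 normal; order 10: 3/3 normal; order 20: 1/1 normal.
Total normal subgroups: 7.

7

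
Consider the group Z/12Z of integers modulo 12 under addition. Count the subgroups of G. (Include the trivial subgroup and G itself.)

A cyclic group of order 12 has exactly one subgroup for each divisor of 12.
Divisors of 12: 1, 2, 3, 4, 6, 12.
So Z/12Z has 6 subgroups.

6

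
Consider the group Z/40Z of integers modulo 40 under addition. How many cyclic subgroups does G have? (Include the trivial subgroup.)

Each element a generates a cyclic subgroup ⟨a⟩; distinct elements may generate the same one (a cyclic group of order d has φ(d) generators).
Cyclic subgroups by order — order 1: 1; order 2: 1; order 4: 1; order 5: 1; order 8: 1; order 10: 1; order 20: 1; order 40: 1.
Total: 8.

8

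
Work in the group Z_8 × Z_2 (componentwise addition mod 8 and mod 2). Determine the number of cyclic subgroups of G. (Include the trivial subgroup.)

8

A cyclic subgroup of order d is generated by each of its φ(d) elements of order d, so the cyclic subgroups of order d number (#elements of order d)/φ(d).
Cyclic subgroups by order — order 1: 1; order 2: 3; order 4: 2; order 8: 2.
Total: 8.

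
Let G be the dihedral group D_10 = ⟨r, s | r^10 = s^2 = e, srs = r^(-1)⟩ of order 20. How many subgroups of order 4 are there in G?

|G| = 20 and 4 | 20, so subgroups of order 4 are possible by Lagrange.
The subgroups of order 4 are: {e, r^5, r^2s, r^7s}; {e, r^5, r^3s, r^8s}; {e, r^5, r^4s, r^9s}; {e, r^5, s, r^5s}; … (5 in all).
So G has 5 subgroups of order 4.

5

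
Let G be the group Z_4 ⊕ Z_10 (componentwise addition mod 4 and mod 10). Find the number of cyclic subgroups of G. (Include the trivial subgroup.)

12

A cyclic subgroup of order d is generated by each of its φ(d) elements of order d, so the cyclic subgroups of order d number (#elements of order d)/φ(d).
Cyclic subgroups by order — order 1: 1; order 2: 3; order 4: 2; order 5: 1; order 10: 3; order 20: 2.
Total: 12.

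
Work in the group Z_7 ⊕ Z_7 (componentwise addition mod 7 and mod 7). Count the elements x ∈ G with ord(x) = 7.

An element (a,b) has order lcm(ord(a), ord(b)); count pairs with lcm equal to 7.
Enumerating gives 48 such elements.

48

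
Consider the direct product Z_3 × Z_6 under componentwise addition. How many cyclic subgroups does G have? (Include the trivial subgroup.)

10

A cyclic subgroup of order d is generated by each of its φ(d) elements of order d, so the cyclic subgroups of order d number (#elements of order d)/φ(d).
Cyclic subgroups by order — order 1: 1; order 2: 1; order 3: 4; order 6: 4.
Total: 10.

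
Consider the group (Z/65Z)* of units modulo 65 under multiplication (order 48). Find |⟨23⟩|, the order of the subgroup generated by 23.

12

Compute successive powers of 23 mod 65: 23, 9, 12, 16, 43, 14, 62, 61, …; 23^12 ≡ 1 (mod 65).
So |⟨23⟩| = 12.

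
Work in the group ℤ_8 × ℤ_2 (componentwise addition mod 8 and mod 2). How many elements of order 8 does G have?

8

An element (a,b) has order lcm(ord(a), ord(b)); count pairs with lcm equal to 8.
Enumerating gives 8 such elements.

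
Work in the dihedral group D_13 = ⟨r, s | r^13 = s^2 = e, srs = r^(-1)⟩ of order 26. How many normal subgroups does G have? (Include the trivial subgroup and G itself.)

G has 16 subgroups. Checking conjugation-invariance by order — order 1: 1/1 normal; order 2: 0/13 normal; order 13: 1/1 normal; order 26: 1/1 normal.
Total normal subgroups: 3.

3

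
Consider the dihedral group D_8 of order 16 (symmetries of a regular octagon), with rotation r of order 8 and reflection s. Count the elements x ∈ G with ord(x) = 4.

2

The elements of order 4 are: r^2, r^6.
That's 2.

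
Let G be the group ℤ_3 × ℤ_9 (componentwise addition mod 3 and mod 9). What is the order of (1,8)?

9

The order of (1,8) in Z_3 × Z_9 is lcm(ord(1) in Z_3, ord(8) in Z_9).
ord(1) = 3 and ord(8) = 9, so |⟨(1,8)⟩| = lcm(3, 9) = 9.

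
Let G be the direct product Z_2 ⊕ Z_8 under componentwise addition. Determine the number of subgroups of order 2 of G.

|G| = 16 and 2 | 16, so subgroups of order 2 are possible by Lagrange.
The subgroups of order 2 are: {(0,0), (0,4)}; {(0,0), (1,0)}; {(0,0), (1,4)}.
So G has 3 subgroups of order 2.

3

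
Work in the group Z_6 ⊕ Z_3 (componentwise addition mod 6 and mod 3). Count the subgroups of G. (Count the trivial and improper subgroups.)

12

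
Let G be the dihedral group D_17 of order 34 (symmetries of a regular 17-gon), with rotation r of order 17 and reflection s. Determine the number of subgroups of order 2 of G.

17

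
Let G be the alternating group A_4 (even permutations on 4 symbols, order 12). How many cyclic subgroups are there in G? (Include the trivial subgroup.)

8

Group the elements of G by the cyclic subgroup they generate; each cyclic subgroup of order d accounts for φ(d) elements.
Cyclic subgroups by order — order 1: 1; order 2: 3; order 3: 4.
Total: 8.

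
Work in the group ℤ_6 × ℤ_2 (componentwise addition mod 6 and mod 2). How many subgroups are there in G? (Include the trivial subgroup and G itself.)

10

|G| = 12, so by Lagrange every subgroup order divides 12. Divisors: 1, 2, 3, 4, 6, 12.
Subgroups by order — order 1: 1; order 2: 3; order 3: 1; order 4: 1; order 6: 3; order 12: 1.
Total: 1 + 3 + 1 + 1 + 3 + 1 = 10.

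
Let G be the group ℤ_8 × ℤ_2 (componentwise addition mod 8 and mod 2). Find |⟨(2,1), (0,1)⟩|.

|⟨(2,1)⟩| = 4 and |⟨(0,1)⟩| = 2, so |H| is a multiple of lcm(4, 2) = 4 and divides |G| = 16.
Closing under the operation: H = {(0,0), (0,1), (2,0), (2,1), (4,0), (4,1), (6,0), (6,1)}, so |H| = 8.

8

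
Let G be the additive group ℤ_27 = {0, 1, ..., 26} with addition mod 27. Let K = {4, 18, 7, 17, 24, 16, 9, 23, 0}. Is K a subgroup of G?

No

7 ∈ K but its inverse 20 ∉ K, so K is not a subgroup.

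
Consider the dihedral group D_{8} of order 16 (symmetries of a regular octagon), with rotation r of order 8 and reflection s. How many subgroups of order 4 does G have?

|G| = 16 and 4 | 16, so subgroups of order 4 are possible by Lagrange.
The subgroups of order 4 are: {e, r^2, r^4, r^6}; {e, r^4, r^2s, r^6s}; {e, r^4, r^3s, r^7s}; {e, r^4, s, r^4s}; … (5 in all).
So G has 5 subgroups of order 4.

5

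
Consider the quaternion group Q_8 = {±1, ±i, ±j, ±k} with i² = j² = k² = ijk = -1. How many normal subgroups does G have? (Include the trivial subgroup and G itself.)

G has 6 subgroups. Checking conjugation-invariance by order — order 1: 1/1 normal; order 2: 1/1 normal; order 4: 3/3 normal; order 8: 1/1 normal.
Total normal subgroups: 6.

6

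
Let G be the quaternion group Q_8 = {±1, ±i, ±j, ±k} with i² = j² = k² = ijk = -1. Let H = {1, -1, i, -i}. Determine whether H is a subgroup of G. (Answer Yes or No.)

Yes

|H| = 4 divides |G| = 8, consistent with Lagrange.
H contains the identity, every element's inverse is in H, and H is closed under ·: it is a subgroup.
In fact H = ⟨-i⟩.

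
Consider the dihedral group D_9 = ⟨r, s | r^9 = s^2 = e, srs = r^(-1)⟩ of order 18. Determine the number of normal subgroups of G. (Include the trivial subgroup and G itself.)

4

G has 16 subgroups. Checking conjugation-invariance by order — order 1: 1/1 normal; order 2: 0/9 normal; order 3: 1/1 normal; order 6: 0/3 normal; order 9: 1/1 normal; order 18: 1/1 normal.
Total normal subgroups: 4.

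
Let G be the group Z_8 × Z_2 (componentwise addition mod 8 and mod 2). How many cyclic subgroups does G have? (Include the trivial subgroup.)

8

Each element a generates a cyclic subgroup ⟨a⟩; distinct elements may generate the same one (a cyclic group of order d has φ(d) generators).
Cyclic subgroups by order — order 1: 1; order 2: 3; order 4: 2; order 8: 2.
Total: 8.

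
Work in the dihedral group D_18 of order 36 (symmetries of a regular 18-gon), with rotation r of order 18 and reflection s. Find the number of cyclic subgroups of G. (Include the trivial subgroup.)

A cyclic subgroup of order d is generated by each of its φ(d) elements of order d, so the cyclic subgroups of order d number (#elements of order d)/φ(d).
Cyclic subgroups by order — order 1: 1; order 2: 19; order 3: 1; order 6: 1; order 9: 1; order 18: 1.
Total: 24.

24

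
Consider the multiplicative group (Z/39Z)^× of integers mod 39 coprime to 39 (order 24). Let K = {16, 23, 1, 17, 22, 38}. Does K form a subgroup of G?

Yes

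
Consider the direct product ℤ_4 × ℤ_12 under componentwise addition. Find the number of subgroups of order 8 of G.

|G| = 48 and 8 | 48, so subgroups of order 8 are possible by Lagrange.
The subgroups of order 8 are: {(0,0), (0,3), (0,6), (0,9), (2,0), (2,3), (2,6), (2,9)}; {(0,0), (0,6), (1,0), (1,6), (2,0), (2,6), (3,0), (3,6)}; {(0,0), (0,6), (1,3), (1,9), (2,0), (2,6), (3,3), (3,9)}.
So G has 3 subgroups of order 8.

3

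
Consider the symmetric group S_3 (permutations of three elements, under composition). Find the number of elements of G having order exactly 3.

The elements of order 3 are: (1 2 3), (1 3 2).
That's 2.

2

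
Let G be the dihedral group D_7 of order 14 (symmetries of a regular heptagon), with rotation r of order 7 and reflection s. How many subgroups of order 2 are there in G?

|G| = 14 and 2 | 14, so subgroups of order 2 are possible by Lagrange.
The subgroups of order 2 are: {e, r^2s}; {e, r^3s}; {e, r^4s}; {e, r^5s}; … (7 in all).
So G has 7 subgroups of order 2.

7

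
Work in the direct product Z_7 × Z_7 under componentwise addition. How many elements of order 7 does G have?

An element (a,b) has order lcm(ord(a), ord(b)); count pairs with lcm equal to 7.
Enumerating gives 48 such elements.

48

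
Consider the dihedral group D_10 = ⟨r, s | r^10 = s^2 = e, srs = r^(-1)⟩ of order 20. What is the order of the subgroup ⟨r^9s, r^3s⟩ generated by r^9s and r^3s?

|⟨r^9s⟩| = 2 and |⟨r^3s⟩| = 2, so |H| is a multiple of lcm(2, 2) = 2 and divides |G| = 20.
Closing under the operation: H = {e, r^2, r^4, r^6, r^8, rs, r^3s, r^5s, r^7s, r^9s}, so |H| = 10.

10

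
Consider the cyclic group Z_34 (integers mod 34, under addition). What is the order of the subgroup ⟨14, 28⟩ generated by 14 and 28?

17

|⟨14⟩| = 17 and |⟨28⟩| = 17, so |H| is a multiple of lcm(17, 17) = 17 and divides |G| = 34.
Closing under the operation: H = {0, 2, 4, 6, 8, 10, 12, 14, 16, 18, 20, 22, 24, 26, 28, 30, 32}, so |H| = 17.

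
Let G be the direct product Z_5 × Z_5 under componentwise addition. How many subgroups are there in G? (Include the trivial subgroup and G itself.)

8

|G| = 25, so by Lagrange every subgroup order divides 25. Divisors: 1, 5, 25.
Subgroups by order — order 1: 1; order 5: 6; order 25: 1.
Total: 1 + 6 + 1 = 8.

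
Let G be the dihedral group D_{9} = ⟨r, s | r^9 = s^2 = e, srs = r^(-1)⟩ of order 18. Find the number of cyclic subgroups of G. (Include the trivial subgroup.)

12

Each element a generates a cyclic subgroup ⟨a⟩; distinct elements may generate the same one (a cyclic group of order d has φ(d) generators).
Cyclic subgroups by order — order 1: 1; order 2: 9; order 3: 1; order 9: 1.
Total: 12.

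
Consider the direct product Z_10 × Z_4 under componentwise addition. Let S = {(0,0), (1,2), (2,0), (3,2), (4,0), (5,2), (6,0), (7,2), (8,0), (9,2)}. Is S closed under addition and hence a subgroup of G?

Yes

|S| = 10 divides |G| = 40, consistent with Lagrange.
S contains the identity, every element's inverse is in S, and S is closed under +: it is a subgroup.
In fact S = ⟨(1,2)⟩.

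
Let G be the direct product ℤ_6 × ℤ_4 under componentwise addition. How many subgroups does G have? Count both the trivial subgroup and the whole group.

16

|G| = 24, so by Lagrange every subgroup order divides 24. Divisors: 1, 2, 3, 4, 6, 8, 12, 24.
Subgroups by order — order 1: 1; order 2: 3; order 3: 1; order 4: 3; order 6: 3; order 8: 1; order 12: 3; order 24: 1.
Total: 1 + 3 + 1 + 3 + 3 + 1 + 3 + 1 = 16.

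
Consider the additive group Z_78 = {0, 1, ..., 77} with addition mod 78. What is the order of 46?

In Z_78, the order of an element a is n/gcd(a, n).
gcd(46, 78) = 2, so |⟨46⟩| = 78/2 = 39.

39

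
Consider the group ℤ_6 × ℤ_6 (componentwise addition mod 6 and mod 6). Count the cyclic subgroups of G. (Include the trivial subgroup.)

20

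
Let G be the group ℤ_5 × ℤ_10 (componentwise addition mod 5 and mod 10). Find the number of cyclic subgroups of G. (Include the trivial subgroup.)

A cyclic subgroup of order d is generated by each of its φ(d) elements of order d, so the cyclic subgroups of order d number (#elements of order d)/φ(d).
Cyclic subgroups by order — order 1: 1; order 2: 1; order 5: 6; order 10: 6.
Total: 14.

14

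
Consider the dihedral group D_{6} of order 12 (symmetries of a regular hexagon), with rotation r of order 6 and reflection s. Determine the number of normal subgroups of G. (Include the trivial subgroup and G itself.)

7

G has 16 subgroups. Checking conjugation-invariance by order — order 1: 1/1 normal; order 2: 1/7 normal; order 3: 1/1 normal; order 4: 0/3 normal; order 6: 3/3 normal; order 12: 1/1 normal.
Total normal subgroups: 7.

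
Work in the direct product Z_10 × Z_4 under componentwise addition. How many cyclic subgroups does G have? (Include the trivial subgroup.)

Group the elements of G by the cyclic subgroup they generate; each cyclic subgroup of order d accounts for φ(d) elements.
Cyclic subgroups by order — order 1: 1; order 2: 3; order 4: 2; order 5: 1; order 10: 3; order 20: 2.
Total: 12.

12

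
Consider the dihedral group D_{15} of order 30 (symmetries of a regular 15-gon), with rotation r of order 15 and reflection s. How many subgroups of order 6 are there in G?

|G| = 30 and 6 | 30, so subgroups of order 6 are possible by Lagrange.
The subgroups of order 6 are: {e, r^5, r^10, s, r^5s, r^10s}; {e, r^5, r^10, rs, r^6s, r^11s}; {e, r^5, r^10, r^2s, r^7s, r^12s}; {e, r^5, r^10, r^3s, r^8s, r^13s}; … (5 in all).
So G has 5 subgroups of order 6.

5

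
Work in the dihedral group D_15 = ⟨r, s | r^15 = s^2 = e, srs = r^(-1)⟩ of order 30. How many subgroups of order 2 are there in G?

15

|G| = 30 and 2 | 30, so subgroups of order 2 are possible by Lagrange.
The subgroups of order 2 are: {e, r^10s}; {e, r^11s}; {e, r^12s}; {e, r^13s}; … (15 in all).
So G has 15 subgroups of order 2.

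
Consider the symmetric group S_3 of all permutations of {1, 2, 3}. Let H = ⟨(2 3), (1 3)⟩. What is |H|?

|⟨(2 3)⟩| = 2 and |⟨(1 3)⟩| = 2, so |H| is a multiple of lcm(2, 2) = 2 and divides |G| = 6.
Closing {(2 3), (1 3)} under the group operation gives all of G, so |H| = 6.

6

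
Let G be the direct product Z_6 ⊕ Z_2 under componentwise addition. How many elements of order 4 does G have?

An element (a,b) has order lcm(ord(a), ord(b)); count pairs with lcm equal to 4.
Enumerating gives 0 such elements.

0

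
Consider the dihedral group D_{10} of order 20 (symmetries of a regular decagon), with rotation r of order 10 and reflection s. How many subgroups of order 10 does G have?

3

|G| = 20 and 10 | 20, so subgroups of order 10 are possible by Lagrange.
The subgroups of order 10 are: {e, r, r^2, r^3, r^4, r^5, r^6, r^7, r^8, r^9}; {e, r^2, r^4, r^6, r^8, s, r^2s, r^4s, r^6s, r^8s}; {e, r^2, r^4, r^6, r^8, rs, r^3s, r^5s, r^7s, r^9s}.
So G has 3 subgroups of order 10.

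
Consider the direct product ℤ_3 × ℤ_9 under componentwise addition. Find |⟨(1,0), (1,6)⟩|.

|⟨(1,0)⟩| = 3 and |⟨(1,6)⟩| = 3, so |H| is a multiple of lcm(3, 3) = 3 and divides |G| = 27.
Closing under the operation: H = {(0,0), (0,3), (0,6), (1,0), (1,3), (1,6), (2,0), (2,3), (2,6)}, so |H| = 9.

9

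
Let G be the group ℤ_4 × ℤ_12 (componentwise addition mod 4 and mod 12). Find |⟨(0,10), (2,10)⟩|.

12

|⟨(0,10)⟩| = 6 and |⟨(2,10)⟩| = 6, so |H| is a multiple of lcm(6, 6) = 6 and divides |G| = 48.
Closing under the operation: H = {(0,0), (0,2), (0,4), (0,6), (0,8), (0,10), (2,0), (2,2), (2,4), (2,6), (2,8), (2,10)}, so |H| = 12.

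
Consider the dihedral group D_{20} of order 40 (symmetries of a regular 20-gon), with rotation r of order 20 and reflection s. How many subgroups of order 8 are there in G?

|G| = 40 and 8 | 40, so subgroups of order 8 are possible by Lagrange.
The subgroups of order 8 are: {e, r^5, r^10, r^15, s, r^5s, r^10s, r^15s}; {e, r^5, r^10, r^15, rs, r^6s, r^11s, r^16s}; {e, r^5, r^10, r^15, r^2s, r^7s, r^12s, r^17s}; {e, r^5, r^10, r^15, r^3s, r^8s, r^13s, r^18s}; … (5 in all).
So G has 5 subgroups of order 8.

5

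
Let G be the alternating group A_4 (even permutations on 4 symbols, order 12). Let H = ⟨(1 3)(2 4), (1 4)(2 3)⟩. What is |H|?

4

|⟨(1 3)(2 4)⟩| = 2 and |⟨(1 4)(2 3)⟩| = 2, so |H| is a multiple of lcm(2, 2) = 2 and divides |G| = 12.
Closing under the operation: H = {e, (1 2)(3 4), (1 3)(2 4), (1 4)(2 3)}, so |H| = 4.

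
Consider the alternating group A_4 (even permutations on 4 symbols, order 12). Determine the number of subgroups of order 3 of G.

4

|G| = 12 and 3 | 12, so subgroups of order 3 are possible by Lagrange.
The subgroups of order 3 are: {e, (1 2 3), (1 3 2)}; {e, (1 2 4), (1 4 2)}; {e, (1 3 4), (1 4 3)}; {e, (2 3 4), (2 4 3)}.
So G has 4 subgroups of order 3.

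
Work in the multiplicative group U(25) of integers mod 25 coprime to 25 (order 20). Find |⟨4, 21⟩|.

|⟨4⟩| = 10 and |⟨21⟩| = 5, so |H| is a multiple of lcm(10, 5) = 10 and divides |G| = 20.
Closing under the operation: H = {1, 4, 6, 9, 11, 14, 16, 19, 21, 24}, so |H| = 10.

10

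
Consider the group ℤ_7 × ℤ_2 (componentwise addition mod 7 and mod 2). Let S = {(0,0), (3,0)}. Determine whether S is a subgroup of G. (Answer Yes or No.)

No

(3,0) ∈ S but its inverse (4,0) ∉ S, so S is not a subgroup.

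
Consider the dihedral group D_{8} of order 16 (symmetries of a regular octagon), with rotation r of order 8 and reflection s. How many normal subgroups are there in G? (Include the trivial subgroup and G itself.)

7

G has 19 subgroups. Checking conjugation-invariance by order — order 1: 1/1 normal; order 2: 1/9 normal; order 4: 1/5 normal; order 8: 3/3 normal; order 16: 1/1 normal.
Total normal subgroups: 7.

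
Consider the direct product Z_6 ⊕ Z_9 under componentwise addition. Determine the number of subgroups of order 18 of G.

4

|G| = 54 and 18 | 54, so subgroups of order 18 are possible by Lagrange.
The subgroups of order 18 are: {(0,0), (0,1), (0,2), (0,3), (0,4), (0,5), (0,6), (0,7), (0,8), (3,0), (3,1), (3,2), (3,3), (3,4), (3,5), (3,6), (3,7), (3,8)}; {(0,0), (0,3), (0,6), (1,0), (1,3), (1,6), (2,0), (2,3), (2,6), (3,0), (3,3), (3,6), (4,0), (4,3), (4,6), (5,0), (5,3), (5,6)}; {(0,0), (0,3), (0,6), (1,1), (1,4), (1,7), (2,2), (2,5), (2,8), (3,0), (3,3), (3,6), (4,1), (4,4), (4,7), (5,2), (5,5), (5,8)}; {(0,0), (0,3), (0,6), (1,2), (1,5), (1,8), (2,1), (2,4), (2,7), (3,0), (3,3), (3,6), (4,2), (4,5), (4,8), (5,1), (5,4), (5,7)}.
So G has 4 subgroups of order 18.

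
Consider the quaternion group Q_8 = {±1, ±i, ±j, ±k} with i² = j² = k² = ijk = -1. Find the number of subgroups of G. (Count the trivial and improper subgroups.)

6

|G| = 8, so by Lagrange every subgroup order divides 8. Divisors: 1, 2, 4, 8.
Subgroups by order — order 1: 1; order 2: 1; order 4: 3; order 8: 1.
Total: 1 + 1 + 3 + 1 = 6.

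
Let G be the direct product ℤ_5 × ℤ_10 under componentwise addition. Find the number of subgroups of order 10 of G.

|G| = 50 and 10 | 50, so subgroups of order 10 are possible by Lagrange.
The subgroups of order 10 are: {(0,0), (0,1), (0,2), (0,3), (0,4), (0,5), (0,6), (0,7), (0,8), (0,9)}; {(0,0), (0,5), (1,0), (1,5), (2,0), (2,5), (3,0), (3,5), (4,0), (4,5)}; {(0,0), (0,5), (1,1), (1,6), (2,2), (2,7), (3,3), (3,8), (4,4), (4,9)}; {(0,0), (0,5), (1,2), (1,7), (2,4), (2,9), (3,1), (3,6), (4,3), (4,8)}; … (6 in all).
So G has 6 subgroups of order 10.

6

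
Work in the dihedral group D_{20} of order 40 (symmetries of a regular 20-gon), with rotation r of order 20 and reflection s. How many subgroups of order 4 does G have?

|G| = 40 and 4 | 40, so subgroups of order 4 are possible by Lagrange.
The subgroups of order 4 are: {e, r^10, s, r^10s}; {e, r^10, rs, r^11s}; {e, r^10, r^2s, r^12s}; {e, r^10, r^3s, r^13s}; … (11 in all).
So G has 11 subgroups of order 4.

11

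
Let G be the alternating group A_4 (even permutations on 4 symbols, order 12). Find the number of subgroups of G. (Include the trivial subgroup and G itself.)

10

|G| = 12, so by Lagrange every subgroup order divides 12. Divisors: 1, 2, 3, 4, 6, 12.
Subgroups by order — order 1: 1; order 2: 3; order 3: 4; order 4: 1; order 6: 0; order 12: 1.
Total: 1 + 3 + 4 + 1 + 0 + 1 = 10.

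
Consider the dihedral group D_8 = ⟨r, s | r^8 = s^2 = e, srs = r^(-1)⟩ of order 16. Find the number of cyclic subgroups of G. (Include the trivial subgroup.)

12

A cyclic subgroup of order d is generated by each of its φ(d) elements of order d, so the cyclic subgroups of order d number (#elements of order d)/φ(d).
Cyclic subgroups by order — order 1: 1; order 2: 9; order 4: 1; order 8: 1.
Total: 12.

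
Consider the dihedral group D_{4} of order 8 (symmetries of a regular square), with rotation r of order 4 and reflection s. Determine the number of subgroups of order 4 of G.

3

|G| = 8 and 4 | 8, so subgroups of order 4 are possible by Lagrange.
The subgroups of order 4 are: {e, r, r^2, r^3}; {e, r^2, s, r^2s}; {e, r^2, rs, r^3s}.
So G has 3 subgroups of order 4.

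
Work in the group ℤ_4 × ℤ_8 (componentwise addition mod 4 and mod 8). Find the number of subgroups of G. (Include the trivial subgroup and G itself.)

22

|G| = 32, so by Lagrange every subgroup order divides 32. Divisors: 1, 2, 4, 8, 16, 32.
Subgroups by order — order 1: 1; order 2: 3; order 4: 7; order 8: 7; order 16: 3; order 32: 1.
Total: 1 + 3 + 7 + 7 + 3 + 1 = 22.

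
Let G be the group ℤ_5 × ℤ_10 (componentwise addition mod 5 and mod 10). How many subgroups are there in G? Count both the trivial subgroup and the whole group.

16

|G| = 50, so by Lagrange every subgroup order divides 50. Divisors: 1, 2, 5, 10, 25, 50.
Subgroups by order — order 1: 1; order 2: 1; order 5: 6; order 10: 6; order 25: 1; order 50: 1.
Total: 1 + 1 + 6 + 6 + 1 + 1 = 16.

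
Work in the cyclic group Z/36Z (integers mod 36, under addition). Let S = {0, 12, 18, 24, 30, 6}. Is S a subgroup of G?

Yes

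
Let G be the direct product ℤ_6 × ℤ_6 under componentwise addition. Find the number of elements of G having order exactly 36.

0

An element (a,b) has order lcm(ord(a), ord(b)); count pairs with lcm equal to 36.
Enumerating gives 0 such elements.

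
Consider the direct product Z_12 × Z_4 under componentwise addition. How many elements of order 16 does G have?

0

An element (a,b) has order lcm(ord(a), ord(b)); count pairs with lcm equal to 16.
Enumerating gives 0 such elements.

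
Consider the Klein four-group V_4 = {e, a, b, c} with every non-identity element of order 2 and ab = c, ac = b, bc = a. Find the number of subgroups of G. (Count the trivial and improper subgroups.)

|G| = 4, so by Lagrange every subgroup order divides 4. Divisors: 1, 2, 4.
Subgroups by order — order 1: 1; order 2: 3; order 4: 1.
Total: 1 + 3 + 1 = 5.

5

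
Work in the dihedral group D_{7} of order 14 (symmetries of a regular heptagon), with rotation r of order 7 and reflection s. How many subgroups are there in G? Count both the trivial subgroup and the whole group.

10

|G| = 14, so by Lagrange every subgroup order divides 14. Divisors: 1, 2, 7, 14.
Subgroups by order — order 1: 1; order 2: 7; order 7: 1; order 14: 1.
Total: 1 + 7 + 1 + 1 = 10.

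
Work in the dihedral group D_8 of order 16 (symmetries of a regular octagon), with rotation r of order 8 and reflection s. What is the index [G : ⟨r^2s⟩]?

8

|⟨r^2s⟩| = 2 and |G| = 16.
By Lagrange, [G : H] = |G|/|H| = 16/2 = 8.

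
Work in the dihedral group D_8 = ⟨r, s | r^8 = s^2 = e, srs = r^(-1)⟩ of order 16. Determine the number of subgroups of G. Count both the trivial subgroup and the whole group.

19

|G| = 16, so by Lagrange every subgroup order divides 16. Divisors: 1, 2, 4, 8, 16.
Subgroups by order — order 1: 1; order 2: 9; order 4: 5; order 8: 3; order 16: 1.
Total: 1 + 9 + 5 + 3 + 1 = 19.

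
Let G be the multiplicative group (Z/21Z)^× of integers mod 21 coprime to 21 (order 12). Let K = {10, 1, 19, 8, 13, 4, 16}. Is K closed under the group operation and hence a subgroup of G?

No

|K| = 7 does not divide |G| = 12, so by Lagrange K is not a subgroup.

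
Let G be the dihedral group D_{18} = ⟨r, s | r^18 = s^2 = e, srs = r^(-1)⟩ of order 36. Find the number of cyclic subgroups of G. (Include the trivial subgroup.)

24

Each element a generates a cyclic subgroup ⟨a⟩; distinct elements may generate the same one (a cyclic group of order d has φ(d) generators).
Cyclic subgroups by order — order 1: 1; order 2: 19; order 3: 1; order 6: 1; order 9: 1; order 18: 1.
Total: 24.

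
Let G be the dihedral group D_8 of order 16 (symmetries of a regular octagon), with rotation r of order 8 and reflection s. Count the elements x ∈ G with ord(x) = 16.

No element of G has order 16 (even though 16 | 16).

0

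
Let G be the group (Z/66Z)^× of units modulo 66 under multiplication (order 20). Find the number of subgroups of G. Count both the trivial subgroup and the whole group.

|G| = 20, so by Lagrange every subgroup order divides 20. Divisors: 1, 2, 4, 5, 10, 20.
Subgroups by order — order 1: 1; order 2: 3; order 4: 1; order 5: 1; order 10: 3; order 20: 1.
Total: 1 + 3 + 1 + 1 + 3 + 1 = 10.

10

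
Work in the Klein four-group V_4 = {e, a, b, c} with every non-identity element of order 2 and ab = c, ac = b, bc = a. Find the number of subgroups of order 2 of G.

|G| = 4 and 2 | 4, so subgroups of order 2 are possible by Lagrange.
The subgroups of order 2 are: {e, a}; {e, b}; {e, c}.
So G has 3 subgroups of order 2.

3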